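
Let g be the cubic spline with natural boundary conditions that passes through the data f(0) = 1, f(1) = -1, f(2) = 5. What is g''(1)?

Let M_i = g''(x_i). Step sizes h_i = 1, 1; slopes of the chords Δ_i = (y_(i+1) - y_i)/h_i = -2, 6.
  1·M_0 + 4·M_1 + 1·M_2 = 6(Δ_1 - Δ_0) = 48
Natural end conditions: M_0 = M_2 = 0.
Solving the tridiagonal system: M_0 = 0, M_1 = 12, M_2 = 0.

12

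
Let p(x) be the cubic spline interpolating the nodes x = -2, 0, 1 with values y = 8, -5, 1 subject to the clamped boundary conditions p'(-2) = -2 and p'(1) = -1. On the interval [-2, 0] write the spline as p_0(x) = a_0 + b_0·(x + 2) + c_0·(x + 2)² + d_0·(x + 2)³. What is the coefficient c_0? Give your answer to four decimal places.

With M_i denoting the second derivative at x_i, h_i = 2, 1, and Δ_i = (y_(i+1) − y_i)/h_i = -13/2, 6:
  2·M_0 + 6·M_1 + 1·M_2 = 6(Δ_1 - Δ_0) = 75
Clamped end conditions give two more equations: 2h_0·M_0 + h_0·M_1 = 6(Δ_0 - p'(-2)) = -27 and h_1·M_1 + 2h_1·M_2 = 6(p'(1) - Δ_1) = -42.
Forward elimination and back-substitution give M_0 = -227/12, M_1 = 73/3, M_2 = -199/6.
On [-2, 0], with p_0(x) = a_0 + b_0·(x + 2) + c_0·(x + 2)² + d_0·(x + 2)³: c_0 = M_0/2 = -227/24, d_0 = (M_1 - M_0)/(6h_0) = 173/48, b_0 = Δ_0 - h_0(2M_0 + M_1)/6 = -2.

-9.4583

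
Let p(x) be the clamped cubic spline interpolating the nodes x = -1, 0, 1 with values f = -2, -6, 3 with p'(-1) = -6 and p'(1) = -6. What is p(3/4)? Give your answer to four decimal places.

With M_i denoting the second derivative at x_i, h_i = 1, 1, and Δ_i = (y_(i+1) − y_i)/h_i = -4, 9:
  1·M_0 + 4·M_1 + 1·M_2 = 6(Δ_1 - Δ_0) = 78
Clamped end conditions give two more equations: 2h_0·M_0 + h_0·M_1 = 6(Δ_0 - p'(-1)) = 12 and h_1·M_1 + 2h_1·M_2 = 6(p'(1) - Δ_1) = -90.
Hence M_0 = -27/2, M_1 = 39, M_2 = -129/2.
On [0, 1], p(x) = -6 + 27/4·x + 39/2·x² - 69/4·x³.
With x = 3/4: p(3/4) = 705/256.

2.7539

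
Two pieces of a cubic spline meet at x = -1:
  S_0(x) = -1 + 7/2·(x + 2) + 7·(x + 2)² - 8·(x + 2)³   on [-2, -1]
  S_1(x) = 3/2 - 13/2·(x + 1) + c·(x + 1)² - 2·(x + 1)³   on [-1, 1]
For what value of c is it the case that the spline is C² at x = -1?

S_0''(x) = 14 - 48·(x + 2), so S_0''(-1) = -34. On the right, S_1''(-1) = 2c, so c = -17.

-17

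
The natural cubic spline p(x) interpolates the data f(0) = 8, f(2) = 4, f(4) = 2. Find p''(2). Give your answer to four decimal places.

0.7500

With M_i denoting the second derivative at x_i, h_i = 2, 2, and Δ_i = (y_(i+1) − y_i)/h_i = -2, -1:
  2·M_0 + 8·M_1 + 2·M_2 = 6(Δ_1 - Δ_0) = 6
Natural end conditions: M_0 = M_2 = 0.
Hence M_0 = 0, M_1 = 3/4, M_2 = 0.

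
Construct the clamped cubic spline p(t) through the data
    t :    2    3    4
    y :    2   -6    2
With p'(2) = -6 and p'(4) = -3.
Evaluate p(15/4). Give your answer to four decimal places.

1.2773

With M_i denoting the second derivative at x_i, h_i = 1, 1, and Δ_i = (y_(i+1) − y_i)/h_i = -8, 8:
  1·M_0 + 4·M_1 + 1·M_2 = 6(Δ_1 - Δ_0) = 96
Clamped end conditions give two more equations: 2h_0·M_0 + h_0·M_1 = 6(Δ_0 - p'(2)) = -12 and h_1·M_1 + 2h_1·M_2 = 6(p'(4) - Δ_1) = -66.
Forward elimination and back-substitution give M_0 = -57/2, M_1 = 45, M_2 = -111/2.
On [3, 4], p(t) = -6 + 9/4·(t - 3) + 45/2·(t - 3)² - 67/4·(t - 3)³.
With (t - 3) = 3/4: p(15/4) = 327/256.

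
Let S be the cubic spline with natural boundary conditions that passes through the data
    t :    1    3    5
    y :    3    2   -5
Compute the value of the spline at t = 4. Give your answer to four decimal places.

-0.9375

Put σ_i = S'' at the i-th knot. Here h = (2, 2) and Δ = (-1/2, -7/2), so the interior equations h_(i-1)·σ_(i-1) + 2(h_(i-1)+h_i)·σ_i + h_i·σ_(i+1) = 6(Δ_i − Δ_(i-1)) read
  2·σ_0 + 8·σ_1 + 2·σ_2 = 6(Δ_1 - Δ_0) = -18
Natural end conditions: σ_0 = σ_2 = 0.
Solving the tridiagonal system: σ_0 = 0, σ_1 = -9/4, σ_2 = 0.
On [3, 5], S(t) = 2 - 2·(t - 3) - 9/8·(t - 3)² + 3/16·(t - 3)³.
With (t - 3) = 1: S(4) = -15/16.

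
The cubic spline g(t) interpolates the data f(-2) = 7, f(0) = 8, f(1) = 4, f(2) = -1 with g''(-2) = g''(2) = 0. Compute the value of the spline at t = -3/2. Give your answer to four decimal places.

With M_i denoting the second derivative at x_i, h_i = 2, 1, 1, and Δ_i = (y_(i+1) − y_i)/h_i = 1/2, -4, -5:
  2·M_0 + 6·M_1 + 1·M_2 = 6(Δ_1 - Δ_0) = -27
  1·M_1 + 4·M_2 + 1·M_3 = 6(Δ_2 - Δ_1) = -6
Natural end conditions: M_0 = M_3 = 0.
Forward elimination and back-substitution give M_0 = 0, M_1 = -102/23, M_2 = -9/23, M_3 = 0.
On [-2, 0], g(t) = 7 + 91/46·(t + 2) + 0·(t + 2)² - 17/46·(t + 2)³.
With (t + 2) = 1/2: g(-3/2) = 2923/368.

7.9429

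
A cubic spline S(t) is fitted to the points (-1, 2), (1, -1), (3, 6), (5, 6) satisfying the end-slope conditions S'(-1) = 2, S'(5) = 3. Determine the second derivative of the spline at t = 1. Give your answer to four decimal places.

7.6333

Let m_i = S''(x_i). Step sizes h_i = 2, 2, 2; slopes of the chords Δ_i = (y_(i+1) - y_i)/h_i = -3/2, 7/2, 0.
  2·m_0 + 8·m_1 + 2·m_2 = 6(Δ_1 - Δ_0) = 30
  2·m_1 + 8·m_2 + 2·m_3 = 6(Δ_2 - Δ_1) = -21
Clamped end conditions give two more equations: 2h_0·m_0 + h_0·m_1 = 6(Δ_0 - S'(-1)) = -21 and h_2·m_2 + 2h_2·m_3 = 6(S'(5) - Δ_2) = 18.
Hence m_0 = -136/15, m_1 = 229/30, m_2 = -97/15, m_3 = 116/15.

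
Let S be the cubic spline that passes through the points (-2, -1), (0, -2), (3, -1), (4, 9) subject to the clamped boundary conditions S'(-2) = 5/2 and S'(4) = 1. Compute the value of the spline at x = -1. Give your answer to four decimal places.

-0.0545

Write M_i for S''(x_i). With h_i = 2, 3, 1 and divided differences Δ_i = -1/2, 1/3, 10, the continuity of S' gives the tridiagonal system
  2·M_0 + 10·M_1 + 3·M_2 = 6(Δ_1 - Δ_0) = 5
  3·M_1 + 8·M_2 + 1·M_3 = 6(Δ_2 - Δ_1) = 58
Clamped end conditions give two more equations: 2h_0·M_0 + h_0·M_1 = 6(Δ_0 - S'(-2)) = -18 and h_2·M_2 + 2h_2·M_3 = 6(S'(4) - Δ_2) = -54.
Hence M_0 = -251/78, M_1 = -100/39, M_2 = 482/39, M_3 = -1294/39.
On [-2, 0], S(x) = -1 + 5/2·(x + 2) - 251/156·(x + 2)² + 17/312·(x + 2)³.
With (x + 2) = 1: S(-1) = -17/312.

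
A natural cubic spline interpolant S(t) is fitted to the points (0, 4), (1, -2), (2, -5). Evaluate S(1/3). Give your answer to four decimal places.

Put m_i = S'' at the i-th knot. Here h = (1, 1) and Δ = (-6, -3), so the interior equations h_(i-1)·m_(i-1) + 2(h_(i-1)+h_i)·m_i + h_i·m_(i+1) = 6(Δ_i − Δ_(i-1)) read
  1·m_0 + 4·m_1 + 1·m_2 = 6(Δ_1 - Δ_0) = 18
Natural end conditions: m_0 = m_2 = 0.
Solving: m_0 = 0, m_1 = 9/2, m_2 = 0.
On [0, 1], S(t) = 4 - 27/4·t + 0·t² + 3/4·t³.
With t = 1/3: S(1/3) = 16/9.

1.7778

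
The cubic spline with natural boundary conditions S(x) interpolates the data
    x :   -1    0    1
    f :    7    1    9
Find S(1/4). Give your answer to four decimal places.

Write M_i for S''(x_i). With h_i = 1, 1 and divided differences Δ_i = -6, 8, the continuity of S' gives the tridiagonal system
  1·M_0 + 4·M_1 + 1·M_2 = 6(Δ_1 - Δ_0) = 84
Natural end conditions: M_0 = M_2 = 0.
Solving the tridiagonal system: M_0 = 0, M_1 = 21, M_2 = 0.
On [0, 1], S(x) = 1 + 1·x + 21/2·x² - 7/2·x³.
With x = 1/4: S(1/4) = 237/128.

1.8516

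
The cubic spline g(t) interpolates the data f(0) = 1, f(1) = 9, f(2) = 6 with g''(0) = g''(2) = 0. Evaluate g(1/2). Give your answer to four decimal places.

6.0313

With σ_i denoting the second derivative at x_i, h_i = 1, 1, and Δ_i = (y_(i+1) − y_i)/h_i = 8, -3:
  1·σ_0 + 4·σ_1 + 1·σ_2 = 6(Δ_1 - Δ_0) = -66
Natural end conditions: σ_0 = σ_2 = 0.
Solving the tridiagonal system: σ_0 = 0, σ_1 = -33/2, σ_2 = 0.
On [0, 1], g(t) = 1 + 43/4·t + 0·t² - 11/4·t³.
With t = 1/2: g(1/2) = 193/32.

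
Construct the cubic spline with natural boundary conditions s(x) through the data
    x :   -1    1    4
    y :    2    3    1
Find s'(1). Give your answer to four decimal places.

0.0333

Put M_i = s'' at the i-th knot. Here h = (2, 3) and Δ = (1/2, -2/3), so the interior equations h_(i-1)·M_(i-1) + 2(h_(i-1)+h_i)·M_i + h_i·M_(i+1) = 6(Δ_i − Δ_(i-1)) read
  2·M_0 + 10·M_1 + 3·M_2 = 6(Δ_1 - Δ_0) = -7
Natural end conditions: M_0 = M_2 = 0.
Solving: M_0 = 0, M_1 = -7/10, M_2 = 0.
On [1, 4], s'(x) = b_1 + 2c_1·(x - 1) + 3d_1·(x - 1)² with b_1 = Δ_1 - h_1(2M_1 + M_2)/6 = 1/30, c_1 = M_1/2 = -7/20, d_1 = (M_2 - M_1)/(6h_1) = 7/180. So s'(1) = 1/30.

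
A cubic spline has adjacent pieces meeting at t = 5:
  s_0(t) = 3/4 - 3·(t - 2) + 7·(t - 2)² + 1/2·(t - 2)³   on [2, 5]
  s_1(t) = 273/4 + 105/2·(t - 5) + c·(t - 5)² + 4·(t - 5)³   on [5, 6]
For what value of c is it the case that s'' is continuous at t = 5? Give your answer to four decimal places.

11.5000

s_0''(t) = 14 + 3·(t - 2), so s_0''(5) = 23. On the right, s_1''(5) = 2c, so c = 23/2.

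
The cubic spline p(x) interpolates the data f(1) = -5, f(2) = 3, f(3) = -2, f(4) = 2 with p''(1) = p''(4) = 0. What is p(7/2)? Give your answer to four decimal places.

With M_i denoting the second derivative at x_i, h_i = 1, 1, 1, and Δ_i = (y_(i+1) − y_i)/h_i = 8, -5, 4:
  1·M_0 + 4·M_1 + 1·M_2 = 6(Δ_1 - Δ_0) = -78
  1·M_1 + 4·M_2 + 1·M_3 = 6(Δ_2 - Δ_1) = 54
Natural end conditions: M_0 = M_3 = 0.
Hence M_0 = 0, M_1 = -122/5, M_2 = 98/5, M_3 = 0.
On [3, 4], p(x) = -2 - 38/15·(x - 3) + 49/5·(x - 3)² - 49/15·(x - 3)³.
With (x - 3) = 1/2: p(7/2) = -49/40.

-1.2250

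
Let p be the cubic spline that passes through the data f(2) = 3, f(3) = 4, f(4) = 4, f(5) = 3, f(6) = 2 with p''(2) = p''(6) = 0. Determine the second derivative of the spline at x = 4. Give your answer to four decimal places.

-1.2857

With M_i denoting the second derivative at x_i, h_i = 1, 1, 1, 1, and Δ_i = (y_(i+1) − y_i)/h_i = 1, 0, -1, -1:
  1·M_0 + 4·M_1 + 1·M_2 = 6(Δ_1 - Δ_0) = -6
  1·M_1 + 4·M_2 + 1·M_3 = 6(Δ_2 - Δ_1) = -6
  1·M_2 + 4·M_3 + 1·M_4 = 6(Δ_3 - Δ_2) = 0
Natural end conditions: M_0 = M_4 = 0.
Solving: M_0 = 0, M_1 = -33/28, M_2 = -9/7, M_3 = 9/28, M_4 = 0.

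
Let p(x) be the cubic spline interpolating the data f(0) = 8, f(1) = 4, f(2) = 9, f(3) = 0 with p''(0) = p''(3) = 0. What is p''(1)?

20

Let M_i = p''(x_i). Step sizes h_i = 1, 1, 1; slopes of the chords Δ_i = (y_(i+1) - y_i)/h_i = -4, 5, -9.
  1·M_0 + 4·M_1 + 1·M_2 = 6(Δ_1 - Δ_0) = 54
  1·M_1 + 4·M_2 + 1·M_3 = 6(Δ_2 - Δ_1) = -84
Natural end conditions: M_0 = M_3 = 0.
Solving: M_0 = 0, M_1 = 20, M_2 = -26, M_3 = 0.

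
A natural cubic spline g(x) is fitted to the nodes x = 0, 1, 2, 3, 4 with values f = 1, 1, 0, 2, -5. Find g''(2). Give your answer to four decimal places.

9.4286

With σ_i denoting the second derivative at x_i, h_i = 1, 1, 1, 1, and Δ_i = (y_(i+1) − y_i)/h_i = 0, -1, 2, -7:
  1·σ_0 + 4·σ_1 + 1·σ_2 = 6(Δ_1 - Δ_0) = -6
  1·σ_1 + 4·σ_2 + 1·σ_3 = 6(Δ_2 - Δ_1) = 18
  1·σ_2 + 4·σ_3 + 1·σ_4 = 6(Δ_3 - Δ_2) = -54
Natural end conditions: σ_0 = σ_4 = 0.
Hence σ_0 = 0, σ_1 = -27/7, σ_2 = 66/7, σ_3 = -111/7, σ_4 = 0.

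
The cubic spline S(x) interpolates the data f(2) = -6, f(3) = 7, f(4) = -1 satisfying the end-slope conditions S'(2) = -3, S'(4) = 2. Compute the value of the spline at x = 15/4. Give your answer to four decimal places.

Put σ_i = S'' at the i-th knot. Here h = (1, 1) and Δ = (13, -8), so the interior equations h_(i-1)·σ_(i-1) + 2(h_(i-1)+h_i)·σ_i + h_i·σ_(i+1) = 6(Δ_i − Δ_(i-1)) read
  1·σ_0 + 4·σ_1 + 1·σ_2 = 6(Δ_1 - Δ_0) = -126
Clamped end conditions give two more equations: 2h_0·σ_0 + h_0·σ_1 = 6(Δ_0 - S'(2)) = 96 and h_1·σ_1 + 2h_1·σ_2 = 6(S'(4) - Δ_1) = 60.
Forward elimination and back-substitution give σ_0 = 82, σ_1 = -68, σ_2 = 64.
On [3, 4], S(x) = 7 + 4·(x - 3) - 34·(x - 3)² + 22·(x - 3)³.
With (x - 3) = 3/4: S(15/4) = 5/32.

0.1563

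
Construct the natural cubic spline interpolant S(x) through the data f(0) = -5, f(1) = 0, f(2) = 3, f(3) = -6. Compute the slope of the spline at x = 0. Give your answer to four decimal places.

4.7333

Write M_i for S''(x_i). With h_i = 1, 1, 1 and divided differences Δ_i = 5, 3, -9, the continuity of S' gives the tridiagonal system
  1·M_0 + 4·M_1 + 1·M_2 = 6(Δ_1 - Δ_0) = -12
  1·M_1 + 4·M_2 + 1·M_3 = 6(Δ_2 - Δ_1) = -72
Natural end conditions: M_0 = M_3 = 0.
Solving: M_0 = 0, M_1 = 8/5, M_2 = -92/5, M_3 = 0.
On [0, 1], S'(x) = b_0 + 2c_0·x + 3d_0·x² with b_0 = Δ_0 - h_0(2M_0 + M_1)/6 = 71/15, c_0 = M_0/2 = 0, d_0 = (M_1 - M_0)/(6h_0) = 4/15. So S'(0) = 71/15.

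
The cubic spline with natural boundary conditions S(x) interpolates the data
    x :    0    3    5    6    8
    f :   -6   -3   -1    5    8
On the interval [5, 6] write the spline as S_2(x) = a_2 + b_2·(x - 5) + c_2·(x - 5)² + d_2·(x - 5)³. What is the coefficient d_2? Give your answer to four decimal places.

-1.9847

Let m_i = S''(x_i). Step sizes h_i = 3, 2, 1, 2; slopes of the chords Δ_i = (y_(i+1) - y_i)/h_i = 1, 1, 6, 3/2.
  3·m_0 + 10·m_1 + 2·m_2 = 6(Δ_1 - Δ_0) = 0
  2·m_1 + 6·m_2 + 1·m_3 = 6(Δ_2 - Δ_1) = 30
  1·m_2 + 6·m_3 + 2·m_4 = 6(Δ_3 - Δ_2) = -27
Natural end conditions: m_0 = m_4 = 0.
Forward elimination and back-substitution give m_0 = 0, m_1 = -207/163, m_2 = 1035/163, m_3 = -906/163, m_4 = 0.
On [5, 6], with S_2(x) = a_2 + b_2·(x - 5) + c_2·(x - 5)² + d_2·(x - 5)³: c_2 = m_2/2 = 1035/326, d_2 = (m_3 - m_2)/(6h_2) = -647/326, b_2 = Δ_2 - h_2(2m_2 + m_3)/6 = 784/163.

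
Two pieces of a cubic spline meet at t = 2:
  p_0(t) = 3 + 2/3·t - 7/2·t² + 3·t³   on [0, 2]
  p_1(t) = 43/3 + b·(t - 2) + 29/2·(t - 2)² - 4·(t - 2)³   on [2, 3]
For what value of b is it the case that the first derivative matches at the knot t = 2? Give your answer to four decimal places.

22.6667

p_0'(t) = 2/3 - 7·t + 9·t², so p_0'(2) = 68/3. On the right, p_1'(2) = b, so b = 68/3.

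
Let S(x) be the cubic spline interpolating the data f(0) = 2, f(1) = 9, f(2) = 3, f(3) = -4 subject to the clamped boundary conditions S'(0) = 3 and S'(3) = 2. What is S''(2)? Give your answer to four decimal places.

With m_i denoting the second derivative at x_i, h_i = 1, 1, 1, and Δ_i = (y_(i+1) − y_i)/h_i = 7, -6, -7:
  1·m_0 + 4·m_1 + 1·m_2 = 6(Δ_1 - Δ_0) = -78
  1·m_1 + 4·m_2 + 1·m_3 = 6(Δ_2 - Δ_1) = -6
Clamped end conditions give two more equations: 2h_0·m_0 + h_0·m_1 = 6(Δ_0 - S'(0)) = 24 and h_2·m_2 + 2h_2·m_3 = 6(S'(3) - Δ_2) = 54.
Solving: m_0 = 368/15, m_1 = -376/15, m_2 = -34/15, m_3 = 422/15.

-2.2667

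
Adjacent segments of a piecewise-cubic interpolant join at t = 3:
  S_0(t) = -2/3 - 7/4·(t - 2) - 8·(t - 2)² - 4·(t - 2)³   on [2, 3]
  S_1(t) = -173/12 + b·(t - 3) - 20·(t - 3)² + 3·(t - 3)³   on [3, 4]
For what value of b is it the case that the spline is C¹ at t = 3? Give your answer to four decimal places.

-29.7500

S_0'(t) = -7/4 - 16·(t - 2) - 12·(t - 2)², so S_0'(3) = -119/4. On the right, S_1'(3) = b, so b = -119/4.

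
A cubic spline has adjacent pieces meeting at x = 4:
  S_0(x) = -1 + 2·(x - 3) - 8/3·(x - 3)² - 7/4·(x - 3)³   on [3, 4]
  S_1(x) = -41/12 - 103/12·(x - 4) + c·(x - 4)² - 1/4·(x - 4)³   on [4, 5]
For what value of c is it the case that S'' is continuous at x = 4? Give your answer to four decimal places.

S_0''(x) = -16/3 - 21/2·(x - 3), so S_0''(4) = -95/6. On the right, S_1''(4) = 2c, so c = -95/12.

-7.9167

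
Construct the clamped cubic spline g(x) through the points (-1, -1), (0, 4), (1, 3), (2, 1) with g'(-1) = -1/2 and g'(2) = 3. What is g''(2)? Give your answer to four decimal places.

With M_i denoting the second derivative at x_i, h_i = 1, 1, 1, and Δ_i = (y_(i+1) − y_i)/h_i = 5, -1, -2:
  1·M_0 + 4·M_1 + 1·M_2 = 6(Δ_1 - Δ_0) = -36
  1·M_1 + 4·M_2 + 1·M_3 = 6(Δ_2 - Δ_1) = -6
Clamped end conditions give two more equations: 2h_0·M_0 + h_0·M_1 = 6(Δ_0 - g'(-1)) = 33 and h_2·M_2 + 2h_2·M_3 = 6(g'(2) - Δ_2) = 30.
Solving the tridiagonal system: M_0 = 356/15, M_1 = -217/15, M_2 = -28/15, M_3 = 239/15.

15.9333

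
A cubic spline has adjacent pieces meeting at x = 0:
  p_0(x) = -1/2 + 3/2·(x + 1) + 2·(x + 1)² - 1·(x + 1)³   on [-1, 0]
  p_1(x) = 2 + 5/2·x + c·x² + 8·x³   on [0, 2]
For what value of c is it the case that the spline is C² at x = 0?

p_0''(x) = 4 - 6·(x + 1), so p_0''(0) = -2. On the right, p_1''(0) = 2c, so c = -1.

-1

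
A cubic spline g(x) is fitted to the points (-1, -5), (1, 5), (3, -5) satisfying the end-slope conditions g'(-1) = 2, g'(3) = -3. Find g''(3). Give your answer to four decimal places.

9.2500

Let m_i = g''(x_i). Step sizes h_i = 2, 2; slopes of the chords Δ_i = (y_(i+1) - y_i)/h_i = 5, -5.
  2·m_0 + 8·m_1 + 2·m_2 = 6(Δ_1 - Δ_0) = -60
Clamped end conditions give two more equations: 2h_0·m_0 + h_0·m_1 = 6(Δ_0 - g'(-1)) = 18 and h_1·m_1 + 2h_1·m_2 = 6(g'(3) - Δ_1) = 12.
Forward elimination and back-substitution give m_0 = 43/4, m_1 = -25/2, m_2 = 37/4.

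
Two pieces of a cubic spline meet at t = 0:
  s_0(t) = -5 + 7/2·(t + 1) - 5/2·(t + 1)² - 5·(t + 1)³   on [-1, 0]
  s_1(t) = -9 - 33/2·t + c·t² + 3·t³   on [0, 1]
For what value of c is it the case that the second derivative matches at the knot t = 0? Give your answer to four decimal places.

s_0''(t) = -5 - 30·(t + 1), so s_0''(0) = -35. On the right, s_1''(0) = 2c, so c = -35/2.

-17.5000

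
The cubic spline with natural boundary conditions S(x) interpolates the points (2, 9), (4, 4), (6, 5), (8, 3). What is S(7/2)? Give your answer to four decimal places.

Let M_i = S''(x_i). Step sizes h_i = 2, 2, 2; slopes of the chords Δ_i = (y_(i+1) - y_i)/h_i = -5/2, 1/2, -1.
  2·M_0 + 8·M_1 + 2·M_2 = 6(Δ_1 - Δ_0) = 18
  2·M_1 + 8·M_2 + 2·M_3 = 6(Δ_2 - Δ_1) = -9
Natural end conditions: M_0 = M_3 = 0.
Solving the tridiagonal system: M_0 = 0, M_1 = 27/10, M_2 = -9/5, M_3 = 0.
On [2, 4], S(x) = 9 - 17/5·(x - 2) + 0·(x - 2)² + 9/40·(x - 2)³.
With (x - 2) = 3/2: S(7/2) = 1491/320.

4.6594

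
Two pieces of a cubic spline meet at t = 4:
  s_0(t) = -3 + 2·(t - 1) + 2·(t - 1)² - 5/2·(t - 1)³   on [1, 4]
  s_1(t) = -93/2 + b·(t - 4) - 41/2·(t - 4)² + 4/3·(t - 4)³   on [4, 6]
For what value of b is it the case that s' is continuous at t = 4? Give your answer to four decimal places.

-53.5000

s_0'(t) = 2 + 4·(t - 1) - 15/2·(t - 1)², so s_0'(4) = -107/2. On the right, s_1'(4) = b, so b = -107/2.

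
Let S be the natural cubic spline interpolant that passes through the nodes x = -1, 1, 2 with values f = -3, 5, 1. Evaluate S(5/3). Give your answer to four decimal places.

2.7284

Put M_i = S'' at the i-th knot. Here h = (2, 1) and Δ = (4, -4), so the interior equations h_(i-1)·M_(i-1) + 2(h_(i-1)+h_i)·M_i + h_i·M_(i+1) = 6(Δ_i − Δ_(i-1)) read
  2·M_0 + 6·M_1 + 1·M_2 = 6(Δ_1 - Δ_0) = -48
Natural end conditions: M_0 = M_2 = 0.
Forward elimination and back-substitution give M_0 = 0, M_1 = -8, M_2 = 0.
On [1, 2], S(x) = 5 - 4/3·(x - 1) - 4·(x - 1)² + 4/3·(x - 1)³.
With (x - 1) = 2/3: S(5/3) = 221/81.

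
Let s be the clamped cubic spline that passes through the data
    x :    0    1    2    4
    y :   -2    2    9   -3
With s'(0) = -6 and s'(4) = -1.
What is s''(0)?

Put σ_i = s'' at the i-th knot. Here h = (1, 1, 2) and Δ = (4, 7, -6), so the interior equations h_(i-1)·σ_(i-1) + 2(h_(i-1)+h_i)·σ_i + h_i·σ_(i+1) = 6(Δ_i − Δ_(i-1)) read
  1·σ_0 + 4·σ_1 + 1·σ_2 = 6(Δ_1 - Δ_0) = 18
  1·σ_1 + 6·σ_2 + 2·σ_3 = 6(Δ_2 - Δ_1) = -78
Clamped end conditions give two more equations: 2h_0·σ_0 + h_0·σ_1 = 6(Δ_0 - s'(0)) = 60 and h_2·σ_2 + 2h_2·σ_3 = 6(s'(4) - Δ_2) = 30.
Hence σ_0 = 29, σ_1 = 2, σ_2 = -19, σ_3 = 17.

29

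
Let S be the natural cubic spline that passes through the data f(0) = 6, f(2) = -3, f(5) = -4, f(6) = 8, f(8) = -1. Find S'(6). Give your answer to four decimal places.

With M_i denoting the second derivative at x_i, h_i = 2, 3, 1, 2, and Δ_i = (y_(i+1) − y_i)/h_i = -9/2, -1/3, 12, -9/2:
  2·M_0 + 10·M_1 + 3·M_2 = 6(Δ_1 - Δ_0) = 25
  3·M_1 + 8·M_2 + 1·M_3 = 6(Δ_2 - Δ_1) = 74
  1·M_2 + 6·M_3 + 2·M_4 = 6(Δ_3 - Δ_2) = -99
Natural end conditions: M_0 = M_4 = 0.
Solving the tridiagonal system: M_0 = 0, M_1 = -227/208, M_2 = 1245/104, M_3 = -3847/208, M_4 = 0.
On [6, 8], S'(x) = b_3 + 2c_3·(x - 6) + 3d_3·(x - 6)² with b_3 = Δ_3 - h_3(2M_3 + M_4)/6 = 2443/312, c_3 = M_3/2 = -3847/416, d_3 = (M_4 - M_3)/(6h_3) = 3847/2496. So S'(6) = 2443/312.

7.8301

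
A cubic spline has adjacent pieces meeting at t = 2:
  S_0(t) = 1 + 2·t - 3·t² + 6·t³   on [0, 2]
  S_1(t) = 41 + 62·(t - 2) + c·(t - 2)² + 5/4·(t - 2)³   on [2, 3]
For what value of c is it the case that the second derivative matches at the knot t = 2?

S_0''(t) = -6 + 36·t, so S_0''(2) = 66. On the right, S_1''(2) = 2c, so c = 33.

33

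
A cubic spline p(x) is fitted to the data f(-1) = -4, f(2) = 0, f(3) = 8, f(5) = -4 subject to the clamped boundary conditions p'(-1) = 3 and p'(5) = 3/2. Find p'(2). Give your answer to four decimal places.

8.3929

With M_i denoting the second derivative at x_i, h_i = 3, 1, 2, and Δ_i = (y_(i+1) − y_i)/h_i = 4/3, 8, -6:
  3·M_0 + 8·M_1 + 1·M_2 = 6(Δ_1 - Δ_0) = 40
  1·M_1 + 6·M_2 + 2·M_3 = 6(Δ_2 - Δ_1) = -84
Clamped end conditions give two more equations: 2h_0·M_0 + h_0·M_1 = 6(Δ_0 - p'(-1)) = -10 and h_2·M_2 + 2h_2·M_3 = 6(p'(5) - Δ_2) = 45.
Solving: M_0 = -97/14, M_1 = 221/21, M_2 = -983/42, M_3 = 482/21.
On [2, 3], p'(x) = b_1 + 2c_1·(x - 2) + 3d_1·(x - 2)² with b_1 = Δ_1 - h_1(2M_1 + M_2)/6 = 235/28, c_1 = M_1/2 = 221/42, d_1 = (M_2 - M_1)/(6h_1) = -475/84. So p'(2) = 235/28.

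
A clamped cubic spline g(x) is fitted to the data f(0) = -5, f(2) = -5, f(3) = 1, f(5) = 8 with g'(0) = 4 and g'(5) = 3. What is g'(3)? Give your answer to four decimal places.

6.1563

Put M_i = g'' at the i-th knot. Here h = (2, 1, 2) and Δ = (0, 6, 7/2), so the interior equations h_(i-1)·M_(i-1) + 2(h_(i-1)+h_i)·M_i + h_i·M_(i+1) = 6(Δ_i − Δ_(i-1)) read
  2·M_0 + 6·M_1 + 1·M_2 = 6(Δ_1 - Δ_0) = 36
  1·M_1 + 6·M_2 + 2·M_3 = 6(Δ_2 - Δ_1) = -15
Clamped end conditions give two more equations: 2h_0·M_0 + h_0·M_1 = 6(Δ_0 - g'(0)) = -24 and h_2·M_2 + 2h_2·M_3 = 6(g'(5) - Δ_2) = -3.
Solving: M_0 = -361/32, M_1 = 169/16, M_2 = -77/16, M_3 = 53/32.
On [3, 5], g'(x) = b_2 + 2c_2·(x - 3) + 3d_2·(x - 3)² with b_2 = Δ_2 - h_2(2M_2 + M_3)/6 = 197/32, c_2 = M_2/2 = -77/32, d_2 = (M_3 - M_2)/(6h_2) = 69/128. So g'(3) = 197/32.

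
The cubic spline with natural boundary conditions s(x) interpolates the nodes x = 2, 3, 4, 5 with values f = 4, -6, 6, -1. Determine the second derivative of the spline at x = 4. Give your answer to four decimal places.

Put M_i = s'' at the i-th knot. Here h = (1, 1, 1) and Δ = (-10, 12, -7), so the interior equations h_(i-1)·M_(i-1) + 2(h_(i-1)+h_i)·M_i + h_i·M_(i+1) = 6(Δ_i − Δ_(i-1)) read
  1·M_0 + 4·M_1 + 1·M_2 = 6(Δ_1 - Δ_0) = 132
  1·M_1 + 4·M_2 + 1·M_3 = 6(Δ_2 - Δ_1) = -114
Natural end conditions: M_0 = M_3 = 0.
Forward elimination and back-substitution give M_0 = 0, M_1 = 214/5, M_2 = -196/5, M_3 = 0.

-39.2000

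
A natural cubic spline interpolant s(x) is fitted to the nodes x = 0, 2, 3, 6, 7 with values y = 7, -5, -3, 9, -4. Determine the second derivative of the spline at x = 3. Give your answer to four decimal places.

6.2981

Write M_i for s''(x_i). With h_i = 2, 1, 3, 1 and divided differences Δ_i = -6, 2, 4, -13, the continuity of s' gives the tridiagonal system
  2·M_0 + 6·M_1 + 1·M_2 = 6(Δ_1 - Δ_0) = 48
  1·M_1 + 8·M_2 + 3·M_3 = 6(Δ_2 - Δ_1) = 12
  3·M_2 + 8·M_3 + 1·M_4 = 6(Δ_3 - Δ_2) = -102
Natural end conditions: M_0 = M_4 = 0.
Hence M_0 = 0, M_1 = 1119/161, M_2 = 1014/161, M_3 = -2433/161, M_4 = 0.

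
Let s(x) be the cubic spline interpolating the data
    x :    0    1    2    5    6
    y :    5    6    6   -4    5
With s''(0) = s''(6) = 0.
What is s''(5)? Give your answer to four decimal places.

Let M_i = s''(x_i). Step sizes h_i = 1, 1, 3, 1; slopes of the chords Δ_i = (y_(i+1) - y_i)/h_i = 1, 0, -10/3, 9.
  1·M_0 + 4·M_1 + 1·M_2 = 6(Δ_1 - Δ_0) = -6
  1·M_1 + 8·M_2 + 3·M_3 = 6(Δ_2 - Δ_1) = -20
  3·M_2 + 8·M_3 + 1·M_4 = 6(Δ_3 - Δ_2) = 74
Natural end conditions: M_0 = M_4 = 0.
Forward elimination and back-substitution give M_0 = 0, M_1 = 13/53, M_2 = -370/53, M_3 = 629/53, M_4 = 0.

11.8679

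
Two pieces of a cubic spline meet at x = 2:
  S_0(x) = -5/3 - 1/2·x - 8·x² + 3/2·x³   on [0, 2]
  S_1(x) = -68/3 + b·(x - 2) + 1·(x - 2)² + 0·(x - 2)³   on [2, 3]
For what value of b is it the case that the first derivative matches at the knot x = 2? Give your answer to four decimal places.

S_0'(x) = -1/2 - 16·x + 9/2·x², so S_0'(2) = -29/2. On the right, S_1'(2) = b, so b = -29/2.

-14.5000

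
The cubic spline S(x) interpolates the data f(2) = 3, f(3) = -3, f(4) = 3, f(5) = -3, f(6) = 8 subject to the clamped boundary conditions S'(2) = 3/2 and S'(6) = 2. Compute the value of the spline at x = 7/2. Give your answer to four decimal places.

Let σ_i = S''(x_i). Step sizes h_i = 1, 1, 1, 1; slopes of the chords Δ_i = (y_(i+1) - y_i)/h_i = -6, 6, -6, 11.
  1·σ_0 + 4·σ_1 + 1·σ_2 = 6(Δ_1 - Δ_0) = 72
  1·σ_1 + 4·σ_2 + 1·σ_3 = 6(Δ_2 - Δ_1) = -72
  1·σ_2 + 4·σ_3 + 1·σ_4 = 6(Δ_3 - Δ_2) = 102
Clamped end conditions give two more equations: 2h_0·σ_0 + h_0·σ_1 = 6(Δ_0 - S'(2)) = -45 and h_3·σ_3 + 2h_3·σ_4 = 6(S'(6) - Δ_3) = -54.
Solving the tridiagonal system: σ_0 = -2333/56, σ_1 = 1073/28, σ_2 = -317/8, σ_3 = 1349/28, σ_4 = -2861/56.
On [3, 4], S(x) = -3 - 19/112·(x - 3) + 1073/56·(x - 3)² - 1455/112·(x - 3)³.
With (x - 3) = 1/2: S(7/2) = 73/896.

0.0815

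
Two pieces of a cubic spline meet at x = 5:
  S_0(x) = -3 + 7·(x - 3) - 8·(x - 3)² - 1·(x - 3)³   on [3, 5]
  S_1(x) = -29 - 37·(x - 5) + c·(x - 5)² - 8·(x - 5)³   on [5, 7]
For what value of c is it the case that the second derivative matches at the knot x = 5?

-14

S_0''(x) = -16 - 6·(x - 3), so S_0''(5) = -28. On the right, S_1''(5) = 2c, so c = -14.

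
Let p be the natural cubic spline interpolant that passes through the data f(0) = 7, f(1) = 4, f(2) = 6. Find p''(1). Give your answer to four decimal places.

Put M_i = p'' at the i-th knot. Here h = (1, 1) and Δ = (-3, 2), so the interior equations h_(i-1)·M_(i-1) + 2(h_(i-1)+h_i)·M_i + h_i·M_(i+1) = 6(Δ_i − Δ_(i-1)) read
  1·M_0 + 4·M_1 + 1·M_2 = 6(Δ_1 - Δ_0) = 30
Natural end conditions: M_0 = M_2 = 0.
Solving: M_0 = 0, M_1 = 15/2, M_2 = 0.

7.5000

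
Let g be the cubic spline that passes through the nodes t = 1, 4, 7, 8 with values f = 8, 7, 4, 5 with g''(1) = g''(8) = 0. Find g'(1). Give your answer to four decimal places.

With M_i denoting the second derivative at x_i, h_i = 3, 3, 1, and Δ_i = (y_(i+1) − y_i)/h_i = -1/3, -1, 1:
  3·M_0 + 12·M_1 + 3·M_2 = 6(Δ_1 - Δ_0) = -4
  3·M_1 + 8·M_2 + 1·M_3 = 6(Δ_2 - Δ_1) = 12
Natural end conditions: M_0 = M_3 = 0.
Solving: M_0 = 0, M_1 = -68/87, M_2 = 52/29, M_3 = 0.
On [1, 4], g'(t) = b_0 + 2c_0·(t - 1) + 3d_0·(t - 1)² with b_0 = Δ_0 - h_0(2M_0 + M_1)/6 = 5/87, c_0 = M_0/2 = 0, d_0 = (M_1 - M_0)/(6h_0) = -34/783. So g'(1) = 5/87.

0.0575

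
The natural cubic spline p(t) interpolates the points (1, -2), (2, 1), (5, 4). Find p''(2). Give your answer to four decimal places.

-1.5000

Put m_i = p'' at the i-th knot. Here h = (1, 3) and Δ = (3, 1), so the interior equations h_(i-1)·m_(i-1) + 2(h_(i-1)+h_i)·m_i + h_i·m_(i+1) = 6(Δ_i − Δ_(i-1)) read
  1·m_0 + 8·m_1 + 3·m_2 = 6(Δ_1 - Δ_0) = -12
Natural end conditions: m_0 = m_2 = 0.
Hence m_0 = 0, m_1 = -3/2, m_2 = 0.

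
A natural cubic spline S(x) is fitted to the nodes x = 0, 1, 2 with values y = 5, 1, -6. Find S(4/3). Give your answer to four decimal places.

Put σ_i = S'' at the i-th knot. Here h = (1, 1) and Δ = (-4, -7), so the interior equations h_(i-1)·σ_(i-1) + 2(h_(i-1)+h_i)·σ_i + h_i·σ_(i+1) = 6(Δ_i − Δ_(i-1)) read
  1·σ_0 + 4·σ_1 + 1·σ_2 = 6(Δ_1 - Δ_0) = -18
Natural end conditions: σ_0 = σ_2 = 0.
Solving the tridiagonal system: σ_0 = 0, σ_1 = -9/2, σ_2 = 0.
On [1, 2], S(x) = 1 - 11/2·(x - 1) - 9/4·(x - 1)² + 3/4·(x - 1)³.
With (x - 1) = 1/3: S(4/3) = -19/18.

-1.0556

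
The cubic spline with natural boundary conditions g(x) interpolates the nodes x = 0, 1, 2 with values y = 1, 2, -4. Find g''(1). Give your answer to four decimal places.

-10.5000

Write M_i for g''(x_i). With h_i = 1, 1 and divided differences Δ_i = 1, -6, the continuity of g' gives the tridiagonal system
  1·M_0 + 4·M_1 + 1·M_2 = 6(Δ_1 - Δ_0) = -42
Natural end conditions: M_0 = M_2 = 0.
Solving the tridiagonal system: M_0 = 0, M_1 = -21/2, M_2 = 0.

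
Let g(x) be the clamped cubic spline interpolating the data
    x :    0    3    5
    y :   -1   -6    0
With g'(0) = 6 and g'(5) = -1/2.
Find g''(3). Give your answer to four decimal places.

Put M_i = g'' at the i-th knot. Here h = (3, 2) and Δ = (-5/3, 3), so the interior equations h_(i-1)·M_(i-1) + 2(h_(i-1)+h_i)·M_i + h_i·M_(i+1) = 6(Δ_i − Δ_(i-1)) read
  3·M_0 + 10·M_1 + 2·M_2 = 6(Δ_1 - Δ_0) = 28
Clamped end conditions give two more equations: 2h_0·M_0 + h_0·M_1 = 6(Δ_0 - g'(0)) = -46 and h_1·M_1 + 2h_1·M_2 = 6(g'(5) - Δ_1) = -21.
Forward elimination and back-substitution give M_0 = -353/30, M_1 = 41/5, M_2 = -187/20.

8.2000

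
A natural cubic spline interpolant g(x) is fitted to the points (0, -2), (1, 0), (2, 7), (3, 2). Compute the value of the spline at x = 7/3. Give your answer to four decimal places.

With M_i denoting the second derivative at x_i, h_i = 1, 1, 1, and Δ_i = (y_(i+1) − y_i)/h_i = 2, 7, -5:
  1·M_0 + 4·M_1 + 1·M_2 = 6(Δ_1 - Δ_0) = 30
  1·M_1 + 4·M_2 + 1·M_3 = 6(Δ_2 - Δ_1) = -72
Natural end conditions: M_0 = M_3 = 0.
Forward elimination and back-substitution give M_0 = 0, M_1 = 64/5, M_2 = -106/5, M_3 = 0.
On [2, 3], g(x) = 7 + 31/15·(x - 2) - 53/5·(x - 2)² + 53/15·(x - 2)³.
With (x - 2) = 1/3: g(7/3) = 538/81.

6.6420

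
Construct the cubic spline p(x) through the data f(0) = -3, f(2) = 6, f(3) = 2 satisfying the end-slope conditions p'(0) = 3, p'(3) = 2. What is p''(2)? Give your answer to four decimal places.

Put m_i = p'' at the i-th knot. Here h = (2, 1) and Δ = (9/2, -4), so the interior equations h_(i-1)·m_(i-1) + 2(h_(i-1)+h_i)·m_i + h_i·m_(i+1) = 6(Δ_i − Δ_(i-1)) read
  2·m_0 + 6·m_1 + 1·m_2 = 6(Δ_1 - Δ_0) = -51
Clamped end conditions give two more equations: 2h_0·m_0 + h_0·m_1 = 6(Δ_0 - p'(0)) = 9 and h_1·m_1 + 2h_1·m_2 = 6(p'(3) - Δ_1) = 36.
Solving the tridiagonal system: m_0 = 125/12, m_1 = -49/3, m_2 = 157/6.

-16.3333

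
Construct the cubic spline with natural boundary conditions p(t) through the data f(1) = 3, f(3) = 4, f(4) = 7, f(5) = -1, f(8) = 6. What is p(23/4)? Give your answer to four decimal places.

-4.3295

Put m_i = p'' at the i-th knot. Here h = (2, 1, 1, 3) and Δ = (1/2, 3, -8, 7/3), so the interior equations h_(i-1)·m_(i-1) + 2(h_(i-1)+h_i)·m_i + h_i·m_(i+1) = 6(Δ_i − Δ_(i-1)) read
  2·m_0 + 6·m_1 + 1·m_2 = 6(Δ_1 - Δ_0) = 15
  1·m_1 + 4·m_2 + 1·m_3 = 6(Δ_2 - Δ_1) = -66
  1·m_2 + 8·m_3 + 3·m_4 = 6(Δ_3 - Δ_2) = 62
Natural end conditions: m_0 = m_4 = 0.
Forward elimination and back-substitution give m_0 = 0, m_1 = 1055/178, m_2 = -1830/89, m_3 = 1837/178, m_4 = 0.
On [5, 8], p(t) = -1 - 4265/534·(t - 5) + 1837/356·(t - 5)² - 1837/3204·(t - 5)³.
With (t - 5) = 3/4: p(23/4) = -98643/22784.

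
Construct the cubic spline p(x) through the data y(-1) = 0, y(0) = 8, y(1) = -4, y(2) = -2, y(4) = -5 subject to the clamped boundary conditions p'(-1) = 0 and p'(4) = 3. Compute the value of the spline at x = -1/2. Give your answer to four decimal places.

4.1212

With M_i denoting the second derivative at x_i, h_i = 1, 1, 1, 2, and Δ_i = (y_(i+1) − y_i)/h_i = 8, -12, 2, -3/2:
  1·M_0 + 4·M_1 + 1·M_2 = 6(Δ_1 - Δ_0) = -120
  1·M_1 + 4·M_2 + 1·M_3 = 6(Δ_2 - Δ_1) = 84
  1·M_2 + 6·M_3 + 2·M_4 = 6(Δ_3 - Δ_2) = -21
Clamped end conditions give two more equations: 2h_0·M_0 + h_0·M_1 = 6(Δ_0 - p'(-1)) = 48 and h_3·M_3 + 2h_3·M_4 = 6(p'(4) - Δ_3) = 27.
Solving the tridiagonal system: M_0 = 4095/82, M_1 = -2127/41, M_2 = 3081/82, M_3 = -591/41, M_4 = 2289/164.
On [-1, 0], p(x) = 0 + 0·(x + 1) + 4095/164·(x + 1)² - 2783/164·(x + 1)³.
With (x + 1) = 1/2: p(-1/2) = 5407/1312.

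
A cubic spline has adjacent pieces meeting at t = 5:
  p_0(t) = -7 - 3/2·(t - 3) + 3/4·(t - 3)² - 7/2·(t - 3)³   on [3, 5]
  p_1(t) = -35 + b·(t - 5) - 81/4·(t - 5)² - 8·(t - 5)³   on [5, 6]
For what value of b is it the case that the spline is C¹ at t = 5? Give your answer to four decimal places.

p_0'(t) = -3/2 + 3/2·(t - 3) - 21/2·(t - 3)², so p_0'(5) = -81/2. On the right, p_1'(5) = b, so b = -81/2.

-40.5000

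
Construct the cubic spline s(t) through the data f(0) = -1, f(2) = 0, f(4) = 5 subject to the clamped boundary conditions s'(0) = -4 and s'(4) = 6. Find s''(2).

With σ_i denoting the second derivative at x_i, h_i = 2, 2, and Δ_i = (y_(i+1) − y_i)/h_i = 1/2, 5/2:
  2·σ_0 + 8·σ_1 + 2·σ_2 = 6(Δ_1 - Δ_0) = 12
Clamped end conditions give two more equations: 2h_0·σ_0 + h_0·σ_1 = 6(Δ_0 - s'(0)) = 27 and h_1·σ_1 + 2h_1·σ_2 = 6(s'(4) - Δ_1) = 21.
Solving: σ_0 = 31/4, σ_1 = -2, σ_2 = 25/4.

-2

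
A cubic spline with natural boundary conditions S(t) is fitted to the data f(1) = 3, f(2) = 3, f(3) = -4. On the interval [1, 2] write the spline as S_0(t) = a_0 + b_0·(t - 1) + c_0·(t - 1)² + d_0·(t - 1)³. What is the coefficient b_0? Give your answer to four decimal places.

1.7500

Write M_i for S''(x_i). With h_i = 1, 1 and divided differences Δ_i = 0, -7, the continuity of S' gives the tridiagonal system
  1·M_0 + 4·M_1 + 1·M_2 = 6(Δ_1 - Δ_0) = -42
Natural end conditions: M_0 = M_2 = 0.
Hence M_0 = 0, M_1 = -21/2, M_2 = 0.
On [1, 2], with S_0(t) = a_0 + b_0·(t - 1) + c_0·(t - 1)² + d_0·(t - 1)³: c_0 = M_0/2 = 0, d_0 = (M_1 - M_0)/(6h_0) = -7/4, b_0 = Δ_0 - h_0(2M_0 + M_1)/6 = 7/4.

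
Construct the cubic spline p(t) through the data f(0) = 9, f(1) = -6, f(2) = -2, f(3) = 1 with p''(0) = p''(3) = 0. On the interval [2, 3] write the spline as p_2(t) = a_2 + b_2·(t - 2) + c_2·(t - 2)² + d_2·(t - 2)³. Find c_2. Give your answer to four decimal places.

Put M_i = p'' at the i-th knot. Here h = (1, 1, 1) and Δ = (-15, 4, 3), so the interior equations h_(i-1)·M_(i-1) + 2(h_(i-1)+h_i)·M_i + h_i·M_(i+1) = 6(Δ_i − Δ_(i-1)) read
  1·M_0 + 4·M_1 + 1·M_2 = 6(Δ_1 - Δ_0) = 114
  1·M_1 + 4·M_2 + 1·M_3 = 6(Δ_2 - Δ_1) = -6
Natural end conditions: M_0 = M_3 = 0.
Hence M_0 = 0, M_1 = 154/5, M_2 = -46/5, M_3 = 0.
On [2, 3], with p_2(t) = a_2 + b_2·(t - 2) + c_2·(t - 2)² + d_2·(t - 2)³: c_2 = M_2/2 = -23/5, d_2 = (M_3 - M_2)/(6h_2) = 23/15, b_2 = Δ_2 - h_2(2M_2 + M_3)/6 = 91/15.

-4.6000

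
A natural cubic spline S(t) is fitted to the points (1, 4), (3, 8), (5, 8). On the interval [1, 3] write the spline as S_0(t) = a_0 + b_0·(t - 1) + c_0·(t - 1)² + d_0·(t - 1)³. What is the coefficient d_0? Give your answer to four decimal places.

-0.1250

Write m_i for S''(x_i). With h_i = 2, 2 and divided differences Δ_i = 2, 0, the continuity of S' gives the tridiagonal system
  2·m_0 + 8·m_1 + 2·m_2 = 6(Δ_1 - Δ_0) = -12
Natural end conditions: m_0 = m_2 = 0.
Solving the tridiagonal system: m_0 = 0, m_1 = -3/2, m_2 = 0.
On [1, 3], with S_0(t) = a_0 + b_0·(t - 1) + c_0·(t - 1)² + d_0·(t - 1)³: c_0 = m_0/2 = 0, d_0 = (m_1 - m_0)/(6h_0) = -1/8, b_0 = Δ_0 - h_0(2m_0 + m_1)/6 = 5/2.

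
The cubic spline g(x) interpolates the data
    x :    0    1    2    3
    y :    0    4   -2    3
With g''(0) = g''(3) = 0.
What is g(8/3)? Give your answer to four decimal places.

Write M_i for g''(x_i). With h_i = 1, 1, 1 and divided differences Δ_i = 4, -6, 5, the continuity of g' gives the tridiagonal system
  1·M_0 + 4·M_1 + 1·M_2 = 6(Δ_1 - Δ_0) = -60
  1·M_1 + 4·M_2 + 1·M_3 = 6(Δ_2 - Δ_1) = 66
Natural end conditions: M_0 = M_3 = 0.
Forward elimination and back-substitution give M_0 = 0, M_1 = -102/5, M_2 = 108/5, M_3 = 0.
On [2, 3], g(x) = -2 - 11/5·(x - 2) + 54/5·(x - 2)² - 18/5·(x - 2)³.
With (x - 2) = 2/3: g(8/3) = 4/15.

0.2667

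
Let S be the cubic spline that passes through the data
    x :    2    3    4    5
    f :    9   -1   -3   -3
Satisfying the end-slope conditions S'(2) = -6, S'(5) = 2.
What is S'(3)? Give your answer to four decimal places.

-7.4667

With M_i denoting the second derivative at x_i, h_i = 1, 1, 1, and Δ_i = (y_(i+1) − y_i)/h_i = -10, -2, 0:
  1·M_0 + 4·M_1 + 1·M_2 = 6(Δ_1 - Δ_0) = 48
  1·M_1 + 4·M_2 + 1·M_3 = 6(Δ_2 - Δ_1) = 12
Clamped end conditions give two more equations: 2h_0·M_0 + h_0·M_1 = 6(Δ_0 - S'(2)) = -24 and h_2·M_2 + 2h_2·M_3 = 6(S'(5) - Δ_2) = 12.
Solving: M_0 = -316/15, M_1 = 272/15, M_2 = -52/15, M_3 = 116/15.
On [3, 4], S'(x) = b_1 + 2c_1·(x - 3) + 3d_1·(x - 3)² with b_1 = Δ_1 - h_1(2M_1 + M_2)/6 = -112/15, c_1 = M_1/2 = 136/15, d_1 = (M_2 - M_1)/(6h_1) = -18/5. So S'(3) = -112/15.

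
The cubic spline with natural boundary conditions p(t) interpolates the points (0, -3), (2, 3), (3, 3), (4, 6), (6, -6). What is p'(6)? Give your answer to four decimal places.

Write M_i for p''(x_i). With h_i = 2, 1, 1, 2 and divided differences Δ_i = 3, 0, 3, -6, the continuity of p' gives the tridiagonal system
  2·M_0 + 6·M_1 + 1·M_2 = 6(Δ_1 - Δ_0) = -18
  1·M_1 + 4·M_2 + 1·M_3 = 6(Δ_2 - Δ_1) = 18
  1·M_2 + 6·M_3 + 2·M_4 = 6(Δ_3 - Δ_2) = -54
Natural end conditions: M_0 = M_4 = 0.
Forward elimination and back-substitution give M_0 = 0, M_1 = -48/11, M_2 = 90/11, M_3 = -114/11, M_4 = 0.
On [4, 6], p'(t) = b_3 + 2c_3·(t - 4) + 3d_3·(t - 4)² with b_3 = Δ_3 - h_3(2M_3 + M_4)/6 = 10/11, c_3 = M_3/2 = -57/11, d_3 = (M_4 - M_3)/(6h_3) = 19/22. So p'(6) = -104/11.

-9.4545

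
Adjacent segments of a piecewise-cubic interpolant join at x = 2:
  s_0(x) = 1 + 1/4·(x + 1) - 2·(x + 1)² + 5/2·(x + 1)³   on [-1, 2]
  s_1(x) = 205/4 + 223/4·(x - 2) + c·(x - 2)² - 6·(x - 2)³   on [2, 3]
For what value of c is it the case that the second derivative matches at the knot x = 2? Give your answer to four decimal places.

20.5000

s_0''(x) = -4 + 15·(x + 1), so s_0''(2) = 41. On the right, s_1''(2) = 2c, so c = 41/2.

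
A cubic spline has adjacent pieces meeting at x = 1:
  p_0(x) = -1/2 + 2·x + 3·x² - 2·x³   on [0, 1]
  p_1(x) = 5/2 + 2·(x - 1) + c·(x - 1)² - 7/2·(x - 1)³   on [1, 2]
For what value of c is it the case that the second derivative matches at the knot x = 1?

p_0''(x) = 6 - 12·x, so p_0''(1) = -6. On the right, p_1''(1) = 2c, so c = -3.

-3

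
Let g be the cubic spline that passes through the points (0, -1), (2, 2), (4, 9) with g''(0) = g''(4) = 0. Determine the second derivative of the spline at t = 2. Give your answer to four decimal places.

1.5000

Write M_i for g''(x_i). With h_i = 2, 2 and divided differences Δ_i = 3/2, 7/2, the continuity of g' gives the tridiagonal system
  2·M_0 + 8·M_1 + 2·M_2 = 6(Δ_1 - Δ_0) = 12
Natural end conditions: M_0 = M_2 = 0.
Solving: M_0 = 0, M_1 = 3/2, M_2 = 0.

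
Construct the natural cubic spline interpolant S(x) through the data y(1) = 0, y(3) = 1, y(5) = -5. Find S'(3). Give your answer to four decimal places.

Put m_i = S'' at the i-th knot. Here h = (2, 2) and Δ = (1/2, -3), so the interior equations h_(i-1)·m_(i-1) + 2(h_(i-1)+h_i)·m_i + h_i·m_(i+1) = 6(Δ_i − Δ_(i-1)) read
  2·m_0 + 8·m_1 + 2·m_2 = 6(Δ_1 - Δ_0) = -21
Natural end conditions: m_0 = m_2 = 0.
Solving the tridiagonal system: m_0 = 0, m_1 = -21/8, m_2 = 0.
On [3, 5], S'(x) = b_1 + 2c_1·(x - 3) + 3d_1·(x - 3)² with b_1 = Δ_1 - h_1(2m_1 + m_2)/6 = -5/4, c_1 = m_1/2 = -21/16, d_1 = (m_2 - m_1)/(6h_1) = 7/32. So S'(3) = -5/4.

-1.2500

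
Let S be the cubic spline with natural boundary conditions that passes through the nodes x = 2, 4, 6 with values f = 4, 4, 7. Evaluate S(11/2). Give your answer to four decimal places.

6.0742

Let σ_i = S''(x_i). Step sizes h_i = 2, 2; slopes of the chords Δ_i = (y_(i+1) - y_i)/h_i = 0, 3/2.
  2·σ_0 + 8·σ_1 + 2·σ_2 = 6(Δ_1 - Δ_0) = 9
Natural end conditions: σ_0 = σ_2 = 0.
Forward elimination and back-substitution give σ_0 = 0, σ_1 = 9/8, σ_2 = 0.
On [4, 6], S(x) = 4 + 3/4·(x - 4) + 9/16·(x - 4)² - 3/32·(x - 4)³.
With (x - 4) = 3/2: S(11/2) = 1555/256.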